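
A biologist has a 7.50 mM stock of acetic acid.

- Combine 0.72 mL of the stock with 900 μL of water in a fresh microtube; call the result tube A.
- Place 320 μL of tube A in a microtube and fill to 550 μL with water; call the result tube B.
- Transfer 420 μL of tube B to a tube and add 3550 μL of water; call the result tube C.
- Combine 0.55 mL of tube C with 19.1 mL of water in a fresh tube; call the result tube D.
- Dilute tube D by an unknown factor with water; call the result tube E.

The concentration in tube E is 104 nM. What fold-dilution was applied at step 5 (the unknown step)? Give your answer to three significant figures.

55.2-fold

Step 1: 0.72 mL + 900 μL = 1.62 mL total → factor 1.62/0.72 = 2.25
Step 2: 320 μL brought to 550 μL → factor 550/320 = 1.7188
Step 3: 420 μL + 3550 μL = 3970 μL total → factor 3970/420 = 9.4524
Step 4: 0.55 mL + 19.1 mL = 19.65 mL total → factor 19.65/0.55 = 35.727
Step 5: unknown factor x
Product of known-step factors = 1306
Overall factor = 7.50 mM / (104 nM) = 72115
x = 72115 / 1306 = 55.2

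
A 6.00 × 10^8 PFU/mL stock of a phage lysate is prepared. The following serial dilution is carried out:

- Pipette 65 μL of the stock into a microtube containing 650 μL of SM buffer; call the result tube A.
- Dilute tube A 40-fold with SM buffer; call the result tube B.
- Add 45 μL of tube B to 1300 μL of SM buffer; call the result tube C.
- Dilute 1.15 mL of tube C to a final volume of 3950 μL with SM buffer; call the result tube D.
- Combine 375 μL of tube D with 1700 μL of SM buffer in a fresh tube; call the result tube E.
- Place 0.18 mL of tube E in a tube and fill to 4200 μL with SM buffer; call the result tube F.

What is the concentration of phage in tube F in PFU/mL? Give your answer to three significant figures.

103 PFU/mL

Step 1: 65 μL + 650 μL = 715 μL total → factor 715/65 = 11
Step 2: 40-fold → factor 40
Step 3: 45 μL + 1300 μL = 1345 μL total → factor 1345/45 = 29.889
Step 4: 1.15 mL brought to 3950 μL → factor 3.95/1.15 = 3.4348
Step 5: 375 μL + 1700 μL = 2075 μL total → factor 2075/375 = 5.5333
Step 6: 0.18 mL brought to 4200 μL → factor 4.2/0.18 = 23.333
Overall dilution factor = 11 × 40 × 29.889 × 3.4348 × 5.5333 × 23.333 = 5.8321 × 10^6
Final = 6.00 × 10^8 PFU/mL / 5.8321 × 10^6 = 103 PFU/mL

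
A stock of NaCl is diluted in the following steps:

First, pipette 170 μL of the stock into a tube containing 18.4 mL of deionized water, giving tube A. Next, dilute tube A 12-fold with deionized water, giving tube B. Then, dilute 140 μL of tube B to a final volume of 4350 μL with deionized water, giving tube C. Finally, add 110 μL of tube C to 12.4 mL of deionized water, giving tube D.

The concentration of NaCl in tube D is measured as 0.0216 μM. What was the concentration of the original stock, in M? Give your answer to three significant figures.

0.100 M

Step 1: 170 μL + 18.4 mL = 18570 μL total → factor 18570/170 = 109.24
Step 2: 12-fold → factor 12
Step 3: 140 μL brought to 4350 μL → factor 4350/140 = 31.071
Step 4: 110 μL + 12.4 mL = 12510 μL total → factor 12510/110 = 113.73
Overall dilution factor = 109.24 × 12 × 31.071 × 113.73 = 4.632 × 10^6
Stock = 0.0216 μM × 4.632 × 10^6 = 1.001 × 10^5 μM = 0.100 M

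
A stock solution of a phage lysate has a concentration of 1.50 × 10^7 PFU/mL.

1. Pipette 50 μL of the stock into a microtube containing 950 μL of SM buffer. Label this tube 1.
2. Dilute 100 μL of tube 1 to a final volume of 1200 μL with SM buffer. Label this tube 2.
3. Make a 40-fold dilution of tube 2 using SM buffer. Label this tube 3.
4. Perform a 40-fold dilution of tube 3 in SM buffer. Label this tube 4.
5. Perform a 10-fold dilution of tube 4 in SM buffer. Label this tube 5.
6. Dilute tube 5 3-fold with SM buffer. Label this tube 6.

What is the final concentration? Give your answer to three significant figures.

1.30 PFU/mL

Step 1: 50 μL + 950 μL = 1000 μL total → factor 1000/50 = 20
Step 2: 100 μL brought to 1200 μL → factor 1200/100 = 12
Step 3: 40-fold → factor 40
Step 4: 40-fold → factor 40
Step 5: 10-fold → factor 10
Step 6: 3-fold → factor 3
Overall dilution factor = 20 × 12 × 40 × 40 × 10 × 3 = 1.152 × 10^7
Final = 1.50 × 10^7 PFU/mL / 1.152 × 10^7 = 1.30 PFU/mL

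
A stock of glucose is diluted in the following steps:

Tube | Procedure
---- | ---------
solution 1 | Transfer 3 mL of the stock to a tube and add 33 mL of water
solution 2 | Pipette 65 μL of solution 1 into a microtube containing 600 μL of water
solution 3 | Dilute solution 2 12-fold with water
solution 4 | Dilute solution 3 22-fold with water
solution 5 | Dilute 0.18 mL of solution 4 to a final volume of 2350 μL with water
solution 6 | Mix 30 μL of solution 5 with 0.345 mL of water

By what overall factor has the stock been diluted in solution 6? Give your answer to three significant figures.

Step 1: 3 mL + 33 mL = 36 mL total → factor 36/3 = 12
Step 2: 65 μL + 600 μL = 665 μL total → factor 665/65 = 10.231
Step 3: 12-fold → factor 12
Step 4: 22-fold → factor 22
Step 5: 0.18 mL brought to 2350 μL → factor 2.35/0.18 = 13.056
Step 6: 30 μL + 0.345 mL = 375 μL total → factor 375/30 = 12.5
Overall dilution factor = 12 × 10.231 × 12 × 22 × 13.056 × 12.5 = 5.2893 × 10^6

5.29 × 10^6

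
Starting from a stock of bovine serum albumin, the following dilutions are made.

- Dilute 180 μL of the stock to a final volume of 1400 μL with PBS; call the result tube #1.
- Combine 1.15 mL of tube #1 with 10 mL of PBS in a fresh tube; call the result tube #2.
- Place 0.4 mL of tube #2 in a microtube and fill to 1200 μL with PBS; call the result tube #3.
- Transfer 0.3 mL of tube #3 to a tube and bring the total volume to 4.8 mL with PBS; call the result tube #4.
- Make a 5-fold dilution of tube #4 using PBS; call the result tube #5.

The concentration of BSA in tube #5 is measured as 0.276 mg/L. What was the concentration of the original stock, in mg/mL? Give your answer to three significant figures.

Step 1: 180 μL brought to 1400 μL → factor 1400/180 = 7.7778
Step 2: 1.15 mL + 10 mL = 11.15 mL total → factor 11.15/1.15 = 9.6957
Step 3: 0.4 mL brought to 1200 μL → factor 1.2/0.4 = 3
Step 4: 0.3 mL brought to 4.8 mL → factor 4.8/0.3 = 16
Step 5: 5-fold → factor 5
Overall dilution factor = 7.7778 × 9.6957 × 3 × 16 × 5 = 18099
Stock = 0.276 mg/L × 18099 = 4995 mg/L = 5.00 mg/mL

5.00 mg/mL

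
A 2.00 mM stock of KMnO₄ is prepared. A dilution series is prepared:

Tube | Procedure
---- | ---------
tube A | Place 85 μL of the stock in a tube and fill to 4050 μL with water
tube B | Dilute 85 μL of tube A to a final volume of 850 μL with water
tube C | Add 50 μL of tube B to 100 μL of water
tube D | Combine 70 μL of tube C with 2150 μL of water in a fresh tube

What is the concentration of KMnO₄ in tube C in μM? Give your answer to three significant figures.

Step 1: 85 μL brought to 4050 μL → factor 4050/85 = 47.647
Step 2: 85 μL brought to 850 μL → factor 850/85 = 10
Step 3: 50 μL + 100 μL = 150 μL total → factor 150/50 = 3
Dilution factor through tube C = 47.647 × 10 × 3 = 1429.4
[tube C] = 2.00 mM / 1429.4 = 0.001399 mM = 1.40 μM

1.40 μM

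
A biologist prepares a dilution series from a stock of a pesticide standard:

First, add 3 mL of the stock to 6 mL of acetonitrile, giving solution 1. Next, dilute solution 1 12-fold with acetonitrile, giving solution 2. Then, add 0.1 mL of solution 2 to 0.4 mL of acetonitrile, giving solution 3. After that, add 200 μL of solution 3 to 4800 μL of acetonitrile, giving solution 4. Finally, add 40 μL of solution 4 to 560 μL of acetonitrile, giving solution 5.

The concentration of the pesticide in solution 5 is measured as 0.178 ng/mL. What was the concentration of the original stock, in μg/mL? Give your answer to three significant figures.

12.0 μg/mL

Step 1: 3 mL + 6 mL = 9 mL total → factor 9/3 = 3
Step 2: 12-fold → factor 12
Step 3: 0.1 mL + 0.4 mL = 0.5 mL total → factor 0.5/0.1 = 5
Step 4: 200 μL + 4800 μL = 5000 μL total → factor 5000/200 = 25
Step 5: 40 μL + 560 μL = 600 μL total → factor 600/40 = 15
Overall dilution factor = 3 × 12 × 5 × 25 × 15 = 67500
Stock = 0.178 ng/mL × 67500 = 1.202 × 10^4 ng/mL = 12.0 μg/mL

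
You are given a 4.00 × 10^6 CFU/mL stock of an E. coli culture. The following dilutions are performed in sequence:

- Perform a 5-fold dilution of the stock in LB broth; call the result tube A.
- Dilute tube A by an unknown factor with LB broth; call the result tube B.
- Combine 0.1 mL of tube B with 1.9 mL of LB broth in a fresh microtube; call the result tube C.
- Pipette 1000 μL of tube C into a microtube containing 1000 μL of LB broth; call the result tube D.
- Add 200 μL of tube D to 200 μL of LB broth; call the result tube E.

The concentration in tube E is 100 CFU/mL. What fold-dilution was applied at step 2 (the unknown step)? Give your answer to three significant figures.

Step 1: 5-fold → factor 5
Step 2: unknown factor x
Step 3: 0.1 mL + 1.9 mL = 2 mL total → factor 2/0.1 = 20
Step 4: 1000 μL + 1000 μL = 2000 μL total → factor 2000/1000 = 2
Step 5: 200 μL + 200 μL = 400 μL total → factor 400/200 = 2
Product of known-step factors = 400
Overall factor = 4.00 × 10^6 CFU/mL / (100 CFU/mL) = 40000
x = 40000 / 400 = 100

100-fold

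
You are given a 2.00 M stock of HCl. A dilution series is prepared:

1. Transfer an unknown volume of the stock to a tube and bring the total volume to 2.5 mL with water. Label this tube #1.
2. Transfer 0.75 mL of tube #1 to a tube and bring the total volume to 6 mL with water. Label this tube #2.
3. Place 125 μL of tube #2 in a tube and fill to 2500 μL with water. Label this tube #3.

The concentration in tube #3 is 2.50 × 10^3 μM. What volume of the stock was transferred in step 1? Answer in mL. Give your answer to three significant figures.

0.500 mL

Step 1: v brought to 2.5 mL → factor = 2.5 mL/v
Step 2: 0.75 mL brought to 6 mL → factor 6/0.75 = 8
Step 3: 125 μL brought to 2500 μL → factor 2500/125 = 20
Product of known-step factors = 160
Overall factor = 2.00 M / (2.50 × 10^3 μM) = 800
Step-1 factor = 800 / 160 = 5
v = 2.5 mL / 5 = 0.500 mL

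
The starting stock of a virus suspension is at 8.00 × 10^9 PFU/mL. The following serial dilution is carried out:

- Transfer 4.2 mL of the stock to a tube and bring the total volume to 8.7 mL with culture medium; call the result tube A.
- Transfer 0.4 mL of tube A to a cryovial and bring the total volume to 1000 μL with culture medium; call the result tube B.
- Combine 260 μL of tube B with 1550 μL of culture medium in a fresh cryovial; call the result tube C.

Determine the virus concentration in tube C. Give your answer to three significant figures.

2.22 × 10^8 PFU/mL

Step 1: 4.2 mL brought to 8.7 mL → factor 8.7/4.2 = 2.0714
Step 2: 0.4 mL brought to 1000 μL → factor 1/0.4 = 2.5
Step 3: 260 μL + 1550 μL = 1810 μL total → factor 1810/260 = 6.9615
Overall dilution factor = 2.0714 × 2.5 × 6.9615 = 36.051
Final = 8.00 × 10^9 PFU/mL / 36.051 = 2.22 × 10^8 PFU/mL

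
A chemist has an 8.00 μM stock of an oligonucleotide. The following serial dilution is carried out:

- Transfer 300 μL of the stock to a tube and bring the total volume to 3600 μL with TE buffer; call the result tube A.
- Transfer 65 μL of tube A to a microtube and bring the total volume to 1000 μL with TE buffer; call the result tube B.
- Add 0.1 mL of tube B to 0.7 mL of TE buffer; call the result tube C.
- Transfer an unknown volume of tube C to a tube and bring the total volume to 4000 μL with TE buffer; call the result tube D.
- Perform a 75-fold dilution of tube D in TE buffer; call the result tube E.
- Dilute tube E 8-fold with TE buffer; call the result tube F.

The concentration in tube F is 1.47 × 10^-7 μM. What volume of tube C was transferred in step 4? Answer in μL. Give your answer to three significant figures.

Step 1: 300 μL brought to 3600 μL → factor 3600/300 = 12
Step 2: 65 μL brought to 1000 μL → factor 1000/65 = 15.385
Step 3: 0.1 mL + 0.7 mL = 0.8 mL total → factor 0.8/0.1 = 8
Step 4: v brought to 4000 μL → factor = 4000 μL/v
Step 5: 75-fold → factor 75
Step 6: 8-fold → factor 8
Product of known-step factors = 8.8615 × 10^5
Overall factor = 8.00 μM / (1.47 × 10^-7 μM) = 5.4422 × 10^7
Step-4 factor = 5.4422 × 10^7 / 8.8615 × 10^5 = 61.413
v = 4000 μL / 61.413 = 65.1 μL

65.1 μL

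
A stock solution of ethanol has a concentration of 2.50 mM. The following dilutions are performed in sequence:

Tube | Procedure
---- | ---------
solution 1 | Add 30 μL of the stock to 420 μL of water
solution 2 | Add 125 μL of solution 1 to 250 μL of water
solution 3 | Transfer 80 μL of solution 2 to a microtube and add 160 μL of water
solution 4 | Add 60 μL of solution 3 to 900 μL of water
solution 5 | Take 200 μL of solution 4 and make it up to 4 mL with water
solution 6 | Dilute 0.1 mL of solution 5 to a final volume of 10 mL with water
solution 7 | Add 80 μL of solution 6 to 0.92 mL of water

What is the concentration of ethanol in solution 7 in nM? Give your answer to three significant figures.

0.0463 nM

Step 1: 30 μL + 420 μL = 450 μL total → factor 450/30 = 15
Step 2: 125 μL + 250 μL = 375 μL total → factor 375/125 = 3
Step 3: 80 μL + 160 μL = 240 μL total → factor 240/80 = 3
Step 4: 60 μL + 900 μL = 960 μL total → factor 960/60 = 16
Step 5: 200 μL brought to 4 mL → factor 4000/200 = 20
Step 6: 0.1 mL brought to 10 mL → factor 10/0.1 = 100
Step 7: 80 μL + 0.92 mL = 1000 μL total → factor 1000/80 = 12.5
Overall dilution factor = 15 × 3 × 3 × 16 × 20 × 100 × 12.5 = 5.4 × 10^7
Final = 2.50 mM / 5.4 × 10^7 = 4.630 × 10^-8 mM = 0.0463 nM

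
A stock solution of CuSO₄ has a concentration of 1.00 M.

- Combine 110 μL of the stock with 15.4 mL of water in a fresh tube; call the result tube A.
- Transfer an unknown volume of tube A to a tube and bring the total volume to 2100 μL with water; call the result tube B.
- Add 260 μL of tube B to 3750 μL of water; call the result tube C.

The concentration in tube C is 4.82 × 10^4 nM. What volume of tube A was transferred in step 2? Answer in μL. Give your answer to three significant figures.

220 μL

Step 1: 110 μL + 15.4 mL = 15510 μL total → factor 15510/110 = 141
Step 2: v brought to 2100 μL → factor = 2100 μL/v
Step 3: 260 μL + 3750 μL = 4010 μL total → factor 4010/260 = 15.423
Product of known-step factors = 2174.7
Overall factor = 1.00 M / (4.82 × 10^4 nM) = 20747
Step-2 factor = 20747 / 2174.7 = 9.5403
v = 2100 μL / 9.5403 = 220 μL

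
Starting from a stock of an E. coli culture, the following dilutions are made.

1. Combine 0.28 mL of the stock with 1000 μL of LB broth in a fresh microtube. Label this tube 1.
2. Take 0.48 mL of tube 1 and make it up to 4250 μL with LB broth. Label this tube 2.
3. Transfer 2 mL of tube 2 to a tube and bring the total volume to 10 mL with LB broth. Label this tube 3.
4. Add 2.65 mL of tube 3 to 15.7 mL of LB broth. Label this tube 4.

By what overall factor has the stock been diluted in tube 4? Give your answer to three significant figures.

1.40 × 10^3

Step 1: 0.28 mL + 1000 μL = 1.28 mL total → factor 1.28/0.28 = 4.5714
Step 2: 0.48 mL brought to 4250 μL → factor 4.25/0.48 = 8.8542
Step 3: 2 mL brought to 10 mL → factor 10/2 = 5
Step 4: 2.65 mL + 15.7 mL = 18.35 mL total → factor 18.35/2.65 = 6.9245
Overall dilution factor = 4.5714 × 8.8542 × 5 × 6.9245 = 1401.4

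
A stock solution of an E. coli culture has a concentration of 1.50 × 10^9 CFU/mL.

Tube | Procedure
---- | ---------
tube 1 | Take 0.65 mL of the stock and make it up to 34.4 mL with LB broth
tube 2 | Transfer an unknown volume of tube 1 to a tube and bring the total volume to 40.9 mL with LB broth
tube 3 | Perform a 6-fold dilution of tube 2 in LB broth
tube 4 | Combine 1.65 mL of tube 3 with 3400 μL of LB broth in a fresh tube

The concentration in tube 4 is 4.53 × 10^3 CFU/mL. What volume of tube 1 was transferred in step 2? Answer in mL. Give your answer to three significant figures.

Step 1: 0.65 mL brought to 34.4 mL → factor 34.4/0.65 = 52.923
Step 2: v brought to 40.9 mL → factor = 40.9 mL/v
Step 3: 6-fold → factor 6
Step 4: 1.65 mL + 3400 μL = 5.05 mL total → factor 5.05/1.65 = 3.0606
Product of known-step factors = 971.86
Overall factor = 1.50 × 10^9 CFU/mL / (4.53 × 10^3 CFU/mL) = 3.3113 × 10^5
Step-2 factor = 3.3113 × 10^5 / 971.86 = 340.71
v = 40.9 mL / 340.71 = 0.120 mL

0.120 mL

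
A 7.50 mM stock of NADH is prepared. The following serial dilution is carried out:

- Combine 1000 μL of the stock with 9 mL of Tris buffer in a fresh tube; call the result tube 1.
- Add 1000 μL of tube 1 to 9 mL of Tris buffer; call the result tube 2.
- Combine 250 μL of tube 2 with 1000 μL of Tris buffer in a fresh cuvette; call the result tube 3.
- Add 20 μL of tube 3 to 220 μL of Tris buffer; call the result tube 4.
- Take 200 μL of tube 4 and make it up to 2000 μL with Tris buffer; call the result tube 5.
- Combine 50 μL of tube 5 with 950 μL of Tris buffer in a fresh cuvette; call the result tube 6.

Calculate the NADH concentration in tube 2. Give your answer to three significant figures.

Step 1: 1000 μL + 9 mL = 10000 μL total → factor 10000/1000 = 10
Step 2: 1000 μL + 9 mL = 10000 μL total → factor 10000/1000 = 10
Dilution factor through tube 2 = 10 × 10 = 100
[tube 2] = 7.50 mM / 100 = 0.0750 mM

0.0750 mM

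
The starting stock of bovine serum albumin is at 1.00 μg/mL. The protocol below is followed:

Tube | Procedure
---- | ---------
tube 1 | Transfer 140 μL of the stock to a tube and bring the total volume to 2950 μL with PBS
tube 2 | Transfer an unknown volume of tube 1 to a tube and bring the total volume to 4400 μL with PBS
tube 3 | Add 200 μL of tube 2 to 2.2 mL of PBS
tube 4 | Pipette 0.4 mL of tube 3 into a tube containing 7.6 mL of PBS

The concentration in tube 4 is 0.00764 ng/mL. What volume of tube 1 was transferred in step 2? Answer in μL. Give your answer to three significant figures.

Step 1: 140 μL brought to 2950 μL → factor 2950/140 = 21.071
Step 2: v brought to 4400 μL → factor = 4400 μL/v
Step 3: 200 μL + 2.2 mL = 2400 μL total → factor 2400/200 = 12
Step 4: 0.4 mL + 7.6 mL = 8 mL total → factor 8/0.4 = 20
Product of known-step factors = 5057.1
Overall factor = 1.00 μg/mL / (0.00764 ng/mL) = 1.3089 × 10^5
Step-2 factor = 1.3089 × 10^5 / 5057.1 = 25.882
v = 4400 μL / 25.882 = 170 μL

170 μL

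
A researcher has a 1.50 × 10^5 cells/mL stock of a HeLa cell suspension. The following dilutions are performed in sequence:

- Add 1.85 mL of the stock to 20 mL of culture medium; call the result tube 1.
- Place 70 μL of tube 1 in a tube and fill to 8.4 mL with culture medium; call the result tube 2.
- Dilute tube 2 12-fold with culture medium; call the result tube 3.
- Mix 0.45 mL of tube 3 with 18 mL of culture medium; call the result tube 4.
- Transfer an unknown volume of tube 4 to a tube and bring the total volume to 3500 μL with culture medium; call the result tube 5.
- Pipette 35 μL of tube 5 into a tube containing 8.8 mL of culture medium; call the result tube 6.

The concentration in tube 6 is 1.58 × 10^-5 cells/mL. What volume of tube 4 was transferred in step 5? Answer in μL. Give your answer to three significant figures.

64.9 μL

Step 1: 1.85 mL + 20 mL = 21.85 mL total → factor 21.85/1.85 = 11.811
Step 2: 70 μL brought to 8.4 mL → factor 8400/70 = 120
Step 3: 12-fold → factor 12
Step 4: 0.45 mL + 18 mL = 18.45 mL total → factor 18.45/0.45 = 41
Step 5: v brought to 3500 μL → factor = 3500 μL/v
Step 6: 35 μL + 8.8 mL = 8835 μL total → factor 8835/35 = 252.43
Product of known-step factors = 1.7602 × 10^8
Overall factor = 1.50 × 10^5 cells/mL / (1.58 × 10^-5 cells/mL) = 9.4937 × 10^9
Step-5 factor = 9.4937 × 10^9 / 1.7602 × 10^8 = 53.935
v = 3500 μL / 53.935 = 64.9 μL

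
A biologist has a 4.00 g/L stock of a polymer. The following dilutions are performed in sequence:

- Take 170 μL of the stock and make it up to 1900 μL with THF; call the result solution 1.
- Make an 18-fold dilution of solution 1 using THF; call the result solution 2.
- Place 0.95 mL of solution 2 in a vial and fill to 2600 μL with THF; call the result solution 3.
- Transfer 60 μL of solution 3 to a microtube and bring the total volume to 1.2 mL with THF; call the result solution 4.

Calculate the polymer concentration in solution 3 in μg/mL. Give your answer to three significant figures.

Step 1: 170 μL brought to 1900 μL → factor 1900/170 = 11.176
Step 2: 18-fold → factor 18
Step 3: 0.95 mL brought to 2600 μL → factor 2.6/0.95 = 2.7368
Dilution factor through solution 3 = 11.176 × 18 × 2.7368 = 550.59
[solution 3] = 4.00 g/L / 550.59 = 0.007265 g/L = 7.26 μg/mL

7.26 μg/mL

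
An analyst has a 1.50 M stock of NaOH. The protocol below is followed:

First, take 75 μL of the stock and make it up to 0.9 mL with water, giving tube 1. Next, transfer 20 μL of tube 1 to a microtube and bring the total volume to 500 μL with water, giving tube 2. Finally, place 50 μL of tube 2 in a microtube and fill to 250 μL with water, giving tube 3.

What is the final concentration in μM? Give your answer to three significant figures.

1.00 × 10^3 μM

Step 1: 75 μL brought to 0.9 mL → factor 900/75 = 12
Step 2: 20 μL brought to 500 μL → factor 500/20 = 25
Step 3: 50 μL brought to 250 μL → factor 250/50 = 5
Overall dilution factor = 12 × 25 × 5 = 1500
Final = 1.50 M / 1500 = 0.001000 M = 1.00 × 10^3 μM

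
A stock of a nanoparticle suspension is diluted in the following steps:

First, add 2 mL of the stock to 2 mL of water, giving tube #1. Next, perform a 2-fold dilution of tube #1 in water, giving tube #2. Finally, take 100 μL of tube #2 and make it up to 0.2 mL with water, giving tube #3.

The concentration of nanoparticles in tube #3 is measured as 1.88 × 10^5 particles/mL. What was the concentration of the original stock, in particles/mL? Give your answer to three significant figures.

1.50 × 10^6 particles/mL

Step 1: 2 mL + 2 mL = 4 mL total → factor 4/2 = 2
Step 2: 2-fold → factor 2
Step 3: 100 μL brought to 0.2 mL → factor 200/100 = 2
Overall dilution factor = 2 × 2 × 2 = 8
Stock = 1.88 × 10^5 particles/mL × 8 = 1.50 × 10^6 particles/mL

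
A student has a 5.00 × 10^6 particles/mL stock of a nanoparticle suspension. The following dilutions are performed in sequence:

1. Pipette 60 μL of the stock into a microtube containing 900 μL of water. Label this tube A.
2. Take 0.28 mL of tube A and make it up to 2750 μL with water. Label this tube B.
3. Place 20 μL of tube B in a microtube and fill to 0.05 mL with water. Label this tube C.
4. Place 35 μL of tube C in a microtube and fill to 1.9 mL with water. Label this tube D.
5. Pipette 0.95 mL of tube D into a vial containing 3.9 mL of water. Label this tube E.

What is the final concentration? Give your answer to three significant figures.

45.9 particles/mL

Step 1: 60 μL + 900 μL = 960 μL total → factor 960/60 = 16
Step 2: 0.28 mL brought to 2750 μL → factor 2.75/0.28 = 9.8214
Step 3: 20 μL brought to 0.05 mL → factor 50/20 = 2.5
Step 4: 35 μL brought to 1.9 mL → factor 1900/35 = 54.286
Step 5: 0.95 mL + 3.9 mL = 4.85 mL total → factor 4.85/0.95 = 5.1053
Overall dilution factor = 16 × 9.8214 × 2.5 × 54.286 × 5.1053 = 1.0888 × 10^5
Final = 5.00 × 10^6 particles/mL / 1.0888 × 10^5 = 45.9 particles/mL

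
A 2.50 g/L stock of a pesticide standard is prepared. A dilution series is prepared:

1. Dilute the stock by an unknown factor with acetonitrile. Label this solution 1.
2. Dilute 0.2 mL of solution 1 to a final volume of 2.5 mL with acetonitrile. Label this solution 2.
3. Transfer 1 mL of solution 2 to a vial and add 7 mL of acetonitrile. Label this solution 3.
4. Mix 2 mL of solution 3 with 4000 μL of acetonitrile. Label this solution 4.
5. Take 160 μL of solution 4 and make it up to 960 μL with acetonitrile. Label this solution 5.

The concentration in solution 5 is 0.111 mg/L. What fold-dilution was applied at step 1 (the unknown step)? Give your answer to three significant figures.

Step 1: unknown factor x
Step 2: 0.2 mL brought to 2.5 mL → factor 2.5/0.2 = 12.5
Step 3: 1 mL + 7 mL = 8 mL total → factor 8/1 = 8
Step 4: 2 mL + 4000 μL = 6 mL total → factor 6/2 = 3
Step 5: 160 μL brought to 960 μL → factor 960/160 = 6
Product of known-step factors = 1800
Overall factor = 2.50 g/L / (0.111 mg/L) = 22523
x = 22523 / 1800 = 12.5

12.5-fold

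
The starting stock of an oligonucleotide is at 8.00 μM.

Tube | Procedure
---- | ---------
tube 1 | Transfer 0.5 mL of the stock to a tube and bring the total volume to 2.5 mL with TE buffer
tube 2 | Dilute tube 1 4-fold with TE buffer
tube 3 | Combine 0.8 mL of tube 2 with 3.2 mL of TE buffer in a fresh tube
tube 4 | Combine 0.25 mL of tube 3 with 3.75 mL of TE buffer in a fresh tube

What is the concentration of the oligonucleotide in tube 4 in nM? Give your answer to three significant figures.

5.00 nM

Step 1: 0.5 mL brought to 2.5 mL → factor 2.5/0.5 = 5
Step 2: 4-fold → factor 4
Step 3: 0.8 mL + 3.2 mL = 4 mL total → factor 4/0.8 = 5
Step 4: 0.25 mL + 3.75 mL = 4 mL total → factor 4/0.25 = 16
Overall dilution factor = 5 × 4 × 5 × 16 = 1600
Final = 8.00 μM / 1600 = 0.005000 μM = 5.00 nM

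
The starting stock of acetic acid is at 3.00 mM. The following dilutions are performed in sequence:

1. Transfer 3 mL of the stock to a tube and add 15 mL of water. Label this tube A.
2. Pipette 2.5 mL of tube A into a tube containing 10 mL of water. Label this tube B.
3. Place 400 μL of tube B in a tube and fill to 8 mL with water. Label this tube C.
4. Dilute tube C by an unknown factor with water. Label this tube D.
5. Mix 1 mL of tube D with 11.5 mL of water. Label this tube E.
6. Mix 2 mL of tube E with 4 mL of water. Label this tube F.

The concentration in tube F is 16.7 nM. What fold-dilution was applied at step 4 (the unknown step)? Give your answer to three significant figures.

Step 1: 3 mL + 15 mL = 18 mL total → factor 18/3 = 6
Step 2: 2.5 mL + 10 mL = 12.5 mL total → factor 12.5/2.5 = 5
Step 3: 400 μL brought to 8 mL → factor 8000/400 = 20
Step 4: unknown factor x
Step 5: 1 mL + 11.5 mL = 12.5 mL total → factor 12.5/1 = 12.5
Step 6: 2 mL + 4 mL = 6 mL total → factor 6/2 = 3
Product of known-step factors = 22500
Overall factor = 3.00 mM / (16.7 nM) = 1.7964 × 10^5
x = 1.7964 × 10^5 / 22500 = 7.98

7.98-fold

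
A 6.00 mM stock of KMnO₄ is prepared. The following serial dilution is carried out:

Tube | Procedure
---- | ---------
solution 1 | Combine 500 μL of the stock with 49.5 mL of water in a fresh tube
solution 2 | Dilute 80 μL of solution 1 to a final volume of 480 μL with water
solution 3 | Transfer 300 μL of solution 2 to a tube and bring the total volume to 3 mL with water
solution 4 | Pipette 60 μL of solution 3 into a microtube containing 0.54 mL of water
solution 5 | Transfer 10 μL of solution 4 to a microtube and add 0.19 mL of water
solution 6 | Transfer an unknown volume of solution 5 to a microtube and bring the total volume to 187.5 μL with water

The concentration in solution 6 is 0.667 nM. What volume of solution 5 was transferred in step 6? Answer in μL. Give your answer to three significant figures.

25.0 μL

Step 1: 500 μL + 49.5 mL = 50000 μL total → factor 50000/500 = 100
Step 2: 80 μL brought to 480 μL → factor 480/80 = 6
Step 3: 300 μL brought to 3 mL → factor 3000/300 = 10
Step 4: 60 μL + 0.54 mL = 600 μL total → factor 600/60 = 10
Step 5: 10 μL + 0.19 mL = 200 μL total → factor 200/10 = 20
Step 6: v brought to 187.5 μL → factor = 187.5 μL/v
Product of known-step factors = 1.2 × 10^6
Overall factor = 6.00 mM / (0.667 nM) = 8.9955 × 10^6
Step-6 factor = 8.9955 × 10^6 / 1.2 × 10^6 = 7.4963
v = 187.5 μL / 7.4963 = 25.0 μL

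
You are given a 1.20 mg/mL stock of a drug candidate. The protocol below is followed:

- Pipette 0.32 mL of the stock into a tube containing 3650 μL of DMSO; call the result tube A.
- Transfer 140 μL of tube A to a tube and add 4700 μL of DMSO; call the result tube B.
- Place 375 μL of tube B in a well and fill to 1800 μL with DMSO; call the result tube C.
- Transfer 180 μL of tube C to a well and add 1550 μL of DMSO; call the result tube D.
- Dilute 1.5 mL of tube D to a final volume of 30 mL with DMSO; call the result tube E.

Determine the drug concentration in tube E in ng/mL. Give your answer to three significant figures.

3.03 ng/mL

Step 1: 0.32 mL + 3650 μL = 3.97 mL total → factor 3.97/0.32 = 12.406
Step 2: 140 μL + 4700 μL = 4840 μL total → factor 4840/140 = 34.571
Step 3: 375 μL brought to 1800 μL → factor 1800/375 = 4.8
Step 4: 180 μL + 1550 μL = 1730 μL total → factor 1730/180 = 9.6111
Step 5: 1.5 mL brought to 30 mL → factor 30/1.5 = 20
Overall dilution factor = 12.406 × 34.571 × 4.8 × 9.6111 × 20 = 3.9573 × 10^5
Final = 1.20 mg/mL / 3.9573 × 10^5 = 3.032 × 10^-6 mg/mL = 3.03 ng/mL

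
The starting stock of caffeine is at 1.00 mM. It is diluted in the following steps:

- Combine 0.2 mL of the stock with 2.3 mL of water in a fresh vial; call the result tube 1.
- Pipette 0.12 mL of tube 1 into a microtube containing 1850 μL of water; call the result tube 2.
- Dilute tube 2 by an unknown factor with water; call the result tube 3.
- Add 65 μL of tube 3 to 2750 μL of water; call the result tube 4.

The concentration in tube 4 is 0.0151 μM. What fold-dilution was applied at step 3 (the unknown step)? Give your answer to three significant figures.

7.45-fold

Step 1: 0.2 mL + 2.3 mL = 2.5 mL total → factor 2.5/0.2 = 12.5
Step 2: 0.12 mL + 1850 μL = 1.97 mL total → factor 1.97/0.12 = 16.417
Step 3: unknown factor x
Step 4: 65 μL + 2750 μL = 2815 μL total → factor 2815/65 = 43.308
Product of known-step factors = 8887.1
Overall factor = 1.00 mM / (0.0151 μM) = 66225
x = 66225 / 8887.1 = 7.45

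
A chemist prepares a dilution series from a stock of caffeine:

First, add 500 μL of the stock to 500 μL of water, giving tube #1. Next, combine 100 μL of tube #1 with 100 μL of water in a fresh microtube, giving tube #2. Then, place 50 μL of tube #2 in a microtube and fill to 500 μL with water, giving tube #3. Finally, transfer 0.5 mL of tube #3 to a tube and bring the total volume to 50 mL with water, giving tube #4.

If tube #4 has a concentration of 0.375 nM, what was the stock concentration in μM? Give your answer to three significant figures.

1.50 μM

Step 1: 500 μL + 500 μL = 1000 μL total → factor 1000/500 = 2
Step 2: 100 μL + 100 μL = 200 μL total → factor 200/100 = 2
Step 3: 50 μL brought to 500 μL → factor 500/50 = 10
Step 4: 0.5 mL brought to 50 mL → factor 50/0.5 = 100
Overall dilution factor = 2 × 2 × 10 × 100 = 4000
Stock = 0.375 nM × 4000 = 1500 nM = 1.50 μM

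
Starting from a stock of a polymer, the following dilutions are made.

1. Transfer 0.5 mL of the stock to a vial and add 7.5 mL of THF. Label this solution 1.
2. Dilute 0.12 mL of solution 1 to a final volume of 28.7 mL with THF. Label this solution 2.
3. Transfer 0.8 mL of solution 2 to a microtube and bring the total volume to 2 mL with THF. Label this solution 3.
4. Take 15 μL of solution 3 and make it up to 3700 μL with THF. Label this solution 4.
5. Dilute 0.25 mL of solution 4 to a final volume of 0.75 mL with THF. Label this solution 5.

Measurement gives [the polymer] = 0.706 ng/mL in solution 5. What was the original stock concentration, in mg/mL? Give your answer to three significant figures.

5.00 mg/mL

Step 1: 0.5 mL + 7.5 mL = 8 mL total → factor 8/0.5 = 16
Step 2: 0.12 mL brought to 28.7 mL → factor 28.7/0.12 = 239.17
Step 3: 0.8 mL brought to 2 mL → factor 2/0.8 = 2.5
Step 4: 15 μL brought to 3700 μL → factor 3700/15 = 246.67
Step 5: 0.25 mL brought to 0.75 mL → factor 0.75/0.25 = 3
Overall dilution factor = 16 × 239.17 × 2.5 × 246.67 × 3 = 7.0793 × 10^6
Stock = 0.706 ng/mL × 7.0793 × 10^6 = 4.998 × 10^6 ng/mL = 5.00 mg/mL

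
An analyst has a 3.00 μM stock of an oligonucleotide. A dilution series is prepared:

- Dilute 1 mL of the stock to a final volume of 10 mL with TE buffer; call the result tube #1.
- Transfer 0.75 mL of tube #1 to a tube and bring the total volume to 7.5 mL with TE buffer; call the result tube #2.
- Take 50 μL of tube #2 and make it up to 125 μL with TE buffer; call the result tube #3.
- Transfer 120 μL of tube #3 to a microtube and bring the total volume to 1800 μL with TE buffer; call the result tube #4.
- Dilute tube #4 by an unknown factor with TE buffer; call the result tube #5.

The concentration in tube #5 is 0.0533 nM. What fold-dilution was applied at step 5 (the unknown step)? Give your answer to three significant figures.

Step 1: 1 mL brought to 10 mL → factor 10/1 = 10
Step 2: 0.75 mL brought to 7.5 mL → factor 7.5/0.75 = 10
Step 3: 50 μL brought to 125 μL → factor 125/50 = 2.5
Step 4: 120 μL brought to 1800 μL → factor 1800/120 = 15
Step 5: unknown factor x
Product of known-step factors = 3750
Overall factor = 3.00 μM / (0.0533 nM) = 56285
x = 56285 / 3750 = 15.0

15.0-fold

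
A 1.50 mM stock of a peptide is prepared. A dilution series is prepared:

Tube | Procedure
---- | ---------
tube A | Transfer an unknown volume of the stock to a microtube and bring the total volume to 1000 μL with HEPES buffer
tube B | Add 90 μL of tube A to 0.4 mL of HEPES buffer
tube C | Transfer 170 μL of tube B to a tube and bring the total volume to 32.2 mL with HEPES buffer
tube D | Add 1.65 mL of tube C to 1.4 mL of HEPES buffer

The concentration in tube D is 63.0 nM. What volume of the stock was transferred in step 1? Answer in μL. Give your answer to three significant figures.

Step 1: v brought to 1000 μL → factor = 1000 μL/v
Step 2: 90 μL + 0.4 mL = 490 μL total → factor 490/90 = 5.4444
Step 3: 170 μL brought to 32.2 mL → factor 32200/170 = 189.41
Step 4: 1.65 mL + 1.4 mL = 3.05 mL total → factor 3.05/1.65 = 1.8485
Product of known-step factors = 1906.2
Overall factor = 1.50 mM / (63.0 nM) = 23810
Step-1 factor = 23810 / 1906.2 = 12.49
v = 1000 μL / 12.49 = 80.1 μL

80.1 μL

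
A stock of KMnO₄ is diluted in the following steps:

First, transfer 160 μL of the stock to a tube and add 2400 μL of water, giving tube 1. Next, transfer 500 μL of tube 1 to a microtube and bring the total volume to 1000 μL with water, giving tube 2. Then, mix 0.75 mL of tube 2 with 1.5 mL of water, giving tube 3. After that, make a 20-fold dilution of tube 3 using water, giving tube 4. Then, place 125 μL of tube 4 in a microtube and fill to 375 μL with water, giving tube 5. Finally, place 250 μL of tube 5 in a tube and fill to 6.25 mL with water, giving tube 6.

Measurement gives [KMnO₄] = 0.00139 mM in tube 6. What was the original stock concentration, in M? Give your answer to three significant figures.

Step 1: 160 μL + 2400 μL = 2560 μL total → factor 2560/160 = 16
Step 2: 500 μL brought to 1000 μL → factor 1000/500 = 2
Step 3: 0.75 mL + 1.5 mL = 2.25 mL total → factor 2.25/0.75 = 3
Step 4: 20-fold → factor 20
Step 5: 125 μL brought to 375 μL → factor 375/125 = 3
Step 6: 250 μL brought to 6.25 mL → factor 6250/250 = 25
Overall dilution factor = 16 × 2 × 3 × 20 × 3 × 25 = 1.44 × 10^5
Stock = 0.00139 mM × 1.44 × 10^5 = 200.2 mM = 0.200 M

0.200 M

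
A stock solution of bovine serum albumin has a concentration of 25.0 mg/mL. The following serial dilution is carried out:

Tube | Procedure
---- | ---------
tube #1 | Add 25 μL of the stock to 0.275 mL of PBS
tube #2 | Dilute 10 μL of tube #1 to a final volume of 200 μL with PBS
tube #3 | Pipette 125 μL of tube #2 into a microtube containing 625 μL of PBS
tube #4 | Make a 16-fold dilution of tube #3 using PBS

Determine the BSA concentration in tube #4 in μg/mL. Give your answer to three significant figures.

Step 1: 25 μL + 0.275 mL = 300 μL total → factor 300/25 = 12
Step 2: 10 μL brought to 200 μL → factor 200/10 = 20
Step 3: 125 μL + 625 μL = 750 μL total → factor 750/125 = 6
Step 4: 16-fold → factor 16
Overall dilution factor = 12 × 20 × 6 × 16 = 23040
Final = 25.0 mg/mL / 23040 = 0.001085 mg/mL = 1.09 μg/mL

1.09 μg/mL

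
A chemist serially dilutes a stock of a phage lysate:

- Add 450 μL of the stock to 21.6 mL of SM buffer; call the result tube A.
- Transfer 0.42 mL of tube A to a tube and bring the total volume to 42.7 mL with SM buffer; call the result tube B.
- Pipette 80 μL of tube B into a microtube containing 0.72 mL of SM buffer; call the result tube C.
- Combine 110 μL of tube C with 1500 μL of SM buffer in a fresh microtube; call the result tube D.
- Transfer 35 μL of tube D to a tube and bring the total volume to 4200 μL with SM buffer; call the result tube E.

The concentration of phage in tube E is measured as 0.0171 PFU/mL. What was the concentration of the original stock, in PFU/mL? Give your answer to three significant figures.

Step 1: 450 μL + 21.6 mL = 22050 μL total → factor 22050/450 = 49
Step 2: 0.42 mL brought to 42.7 mL → factor 42.7/0.42 = 101.67
Step 3: 80 μL + 0.72 mL = 800 μL total → factor 800/80 = 10
Step 4: 110 μL + 1500 μL = 1610 μL total → factor 1610/110 = 14.636
Step 5: 35 μL brought to 4200 μL → factor 4200/35 = 120
Overall dilution factor = 49 × 101.67 × 10 × 14.636 × 120 = 8.7496 × 10^7
Stock = 0.0171 PFU/mL × 8.7496 × 10^7 = 1.50 × 10^6 PFU/mL

1.50 × 10^6 PFU/mL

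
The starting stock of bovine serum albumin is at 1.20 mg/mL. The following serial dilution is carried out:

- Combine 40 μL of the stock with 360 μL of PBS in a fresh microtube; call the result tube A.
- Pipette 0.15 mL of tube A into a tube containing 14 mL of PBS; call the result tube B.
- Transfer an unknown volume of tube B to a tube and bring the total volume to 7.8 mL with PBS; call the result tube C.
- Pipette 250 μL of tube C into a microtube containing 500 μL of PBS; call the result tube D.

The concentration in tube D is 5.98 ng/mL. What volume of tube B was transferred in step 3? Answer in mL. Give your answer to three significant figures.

0.110 mL

Step 1: 40 μL + 360 μL = 400 μL total → factor 400/40 = 10
Step 2: 0.15 mL + 14 mL = 14.15 mL total → factor 14.15/0.15 = 94.333
Step 3: v brought to 7.8 mL → factor = 7.8 mL/v
Step 4: 250 μL + 500 μL = 750 μL total → factor 750/250 = 3
Product of known-step factors = 2830
Overall factor = 1.20 mg/mL / (5.98 ng/mL) = 2.0067 × 10^5
Step-3 factor = 2.0067 × 10^5 / 2830 = 70.908
v = 7.8 mL / 70.908 = 0.110 mL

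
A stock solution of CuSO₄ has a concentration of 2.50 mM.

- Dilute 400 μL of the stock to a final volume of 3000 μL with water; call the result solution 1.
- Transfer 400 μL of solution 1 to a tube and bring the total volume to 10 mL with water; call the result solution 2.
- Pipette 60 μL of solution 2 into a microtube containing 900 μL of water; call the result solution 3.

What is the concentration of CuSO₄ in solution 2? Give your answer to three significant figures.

Step 1: 400 μL brought to 3000 μL → factor 3000/400 = 7.5
Step 2: 400 μL brought to 10 mL → factor 10000/400 = 25
Dilution factor through solution 2 = 7.5 × 25 = 187.5
[solution 2] = 2.50 mM / 187.5 = 0.0133 mM

0.0133 mM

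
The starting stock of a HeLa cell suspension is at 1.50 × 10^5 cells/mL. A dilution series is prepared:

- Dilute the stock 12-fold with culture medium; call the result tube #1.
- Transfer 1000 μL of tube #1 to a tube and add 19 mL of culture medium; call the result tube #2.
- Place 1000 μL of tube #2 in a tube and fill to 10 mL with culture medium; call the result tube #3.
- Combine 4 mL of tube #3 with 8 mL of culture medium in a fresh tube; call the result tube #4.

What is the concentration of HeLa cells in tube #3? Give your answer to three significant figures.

62.5 cells/mL

Step 1: 12-fold → factor 12
Step 2: 1000 μL + 19 mL = 20000 μL total → factor 20000/1000 = 20
Step 3: 1000 μL brought to 10 mL → factor 10000/1000 = 10
Dilution factor through tube #3 = 12 × 20 × 10 = 2400
[tube #3] = 1.50 × 10^5 cells/mL / 2400 = 62.5 cells/mL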